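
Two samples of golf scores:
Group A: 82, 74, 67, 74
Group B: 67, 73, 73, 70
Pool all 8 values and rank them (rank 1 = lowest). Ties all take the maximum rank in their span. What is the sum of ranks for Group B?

15

Sorted (ascending): 67, 67, 70, 73, 73, 74, 74, 82
The 2 values of 67 occupy positions 1–2 → each gets rank 2.
The 2 values of 73 occupy positions 4–5 → each gets rank 5.
The 2 values of 74 occupy positions 6–7 → each gets rank 7.
Group B values → pooled ranks: 67→2, 73→5, 73→5, 70→3
Rank sum = 2 + 5 + 5 + 3 = 15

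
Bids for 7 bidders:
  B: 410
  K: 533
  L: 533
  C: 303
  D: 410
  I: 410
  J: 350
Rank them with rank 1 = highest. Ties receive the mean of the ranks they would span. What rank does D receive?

4

Sorted (descending): 533, 533, 410, 410, 410, 350, 303
The 2 values of 533 occupy positions 1–2 → average rank (1+2)/2 = 1.5.
The 3 values of 410 occupy positions 3–5 → average rank 4.
D has value 410 → rank 4.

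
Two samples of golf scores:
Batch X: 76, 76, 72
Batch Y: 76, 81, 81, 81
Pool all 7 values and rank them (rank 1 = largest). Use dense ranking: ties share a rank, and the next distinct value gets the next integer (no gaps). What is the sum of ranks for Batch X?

Sorted (descending): 81, 81, 81, 76, 76, 76, 72
The 3 values of 81 share dense rank 1.
The 3 values of 76 share dense rank 2.
Remaining distinct values take the next consecutive integers.
Batch X values → pooled ranks: 76→2, 76→2, 72→3
Rank sum = 2 + 2 + 3 = 7

7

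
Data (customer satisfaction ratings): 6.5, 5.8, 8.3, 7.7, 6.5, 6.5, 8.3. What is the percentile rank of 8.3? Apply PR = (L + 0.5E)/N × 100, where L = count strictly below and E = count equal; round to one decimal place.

85.7

N = 7.
Strictly below 8.3: 5. Equal to 8.3: 2.
PR = (5 + 0.5·2)/7 × 100 = 85.7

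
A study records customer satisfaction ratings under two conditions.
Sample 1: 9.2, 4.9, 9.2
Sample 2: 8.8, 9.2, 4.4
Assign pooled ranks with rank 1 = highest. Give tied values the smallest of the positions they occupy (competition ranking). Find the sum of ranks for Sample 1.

Sorted (descending): 9.2, 9.2, 9.2, 8.8, 4.9, 4.4
The 3 values of 9.2 occupy positions 1–3 → each gets rank 1.
Sample 1 values → pooled ranks: 9.2→1, 4.9→5, 9.2→1
Rank sum = 1 + 5 + 1 = 7

7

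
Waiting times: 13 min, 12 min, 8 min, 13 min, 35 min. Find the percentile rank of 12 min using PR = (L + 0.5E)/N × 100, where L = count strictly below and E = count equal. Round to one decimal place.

N = 5.
Strictly below 12: 1. Equal to 12: 1.
PR = (1 + 0.5·1)/5 × 100 = 30.0

30.0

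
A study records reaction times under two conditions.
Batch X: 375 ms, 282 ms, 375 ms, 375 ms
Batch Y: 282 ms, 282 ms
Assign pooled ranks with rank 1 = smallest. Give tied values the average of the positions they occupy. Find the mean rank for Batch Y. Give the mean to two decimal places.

Sorted (ascending): 282, 282, 282, 375, 375, 375
The 3 values of 282 occupy positions 1–3 → average rank 2.
The 3 values of 375 occupy positions 4–6 → average rank 5.
Batch Y values → pooled ranks: 282→2, 282→2
Mean rank = (2 + 2) / 2 = 2.00

2.00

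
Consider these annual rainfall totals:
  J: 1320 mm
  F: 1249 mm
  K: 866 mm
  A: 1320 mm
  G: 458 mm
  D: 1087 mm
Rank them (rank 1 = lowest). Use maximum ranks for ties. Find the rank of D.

3

Sorted (ascending): 458, 866, 1087, 1249, 1320, 1320
The 2 values of 1320 occupy positions 5–6 → each gets rank 6.
D has value 1087 mm → rank 3.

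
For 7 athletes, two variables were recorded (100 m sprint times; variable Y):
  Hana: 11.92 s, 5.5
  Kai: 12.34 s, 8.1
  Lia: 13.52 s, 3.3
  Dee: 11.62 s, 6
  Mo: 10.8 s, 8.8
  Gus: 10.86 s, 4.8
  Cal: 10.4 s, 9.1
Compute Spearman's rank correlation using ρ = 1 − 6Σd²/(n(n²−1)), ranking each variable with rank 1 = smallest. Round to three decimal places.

-0.679

Ranks of variable 1: 5, 6, 7, 4, 2, 3, 1
Ranks of variable 2: 3, 5, 1, 4, 6, 2, 7
d = r₁ − r₂: 2, 1, 6, 0, -4, 1, -6
d²: 4, 1, 36, 0, 16, 1, 36; Σd² = 94
ρ = 1 − 6·94/(7·48) = 1 − 564/336 = -0.679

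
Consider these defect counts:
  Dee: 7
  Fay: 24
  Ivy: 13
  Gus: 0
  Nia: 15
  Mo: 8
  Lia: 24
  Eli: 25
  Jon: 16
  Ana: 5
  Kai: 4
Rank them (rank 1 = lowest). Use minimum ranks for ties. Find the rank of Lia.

9

Sorted (ascending): 0, 4, 5, 7, 8, 13, 15, 16, 24, 24, 25
The 2 values of 24 occupy positions 9–10 → each gets rank 9.
Lia has value 24 → rank 9.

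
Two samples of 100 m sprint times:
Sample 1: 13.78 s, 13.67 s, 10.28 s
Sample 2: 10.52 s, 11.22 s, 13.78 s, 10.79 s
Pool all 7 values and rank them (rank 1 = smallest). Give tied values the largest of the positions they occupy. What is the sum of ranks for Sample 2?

Sorted (ascending): 10.28, 10.52, 10.79, 11.22, 13.67, 13.78, 13.78
The 2 values of 13.78 occupy positions 6–7 → each gets rank 7.
Sample 2 values → pooled ranks: 10.52→2, 11.22→4, 13.78→7, 10.79→3
Rank sum = 2 + 4 + 7 + 3 = 16

16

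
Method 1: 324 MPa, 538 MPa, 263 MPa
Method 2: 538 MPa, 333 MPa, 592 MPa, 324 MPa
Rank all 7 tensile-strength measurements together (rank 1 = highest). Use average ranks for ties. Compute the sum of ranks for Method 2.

13

Sorted (descending): 592, 538, 538, 333, 324, 324, 263
The 2 values of 538 occupy positions 2–3 → average rank (2+3)/2 = 2.5.
The 2 values of 324 occupy positions 5–6 → average rank (5+6)/2 = 5.5.
Method 2 values → pooled ranks: 538→2.5, 333→4, 592→1, 324→5.5
Rank sum = 2.5 + 4 + 1 + 5.5 = 13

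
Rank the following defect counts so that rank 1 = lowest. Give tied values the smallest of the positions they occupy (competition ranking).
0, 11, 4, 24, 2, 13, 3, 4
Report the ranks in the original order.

Sorted (ascending): 0, 2, 3, 4, 4, 11, 13, 24
The 2 values of 4 occupy positions 4–5 → each gets rank 4.

1, 6, 4, 8, 2, 7, 3, 4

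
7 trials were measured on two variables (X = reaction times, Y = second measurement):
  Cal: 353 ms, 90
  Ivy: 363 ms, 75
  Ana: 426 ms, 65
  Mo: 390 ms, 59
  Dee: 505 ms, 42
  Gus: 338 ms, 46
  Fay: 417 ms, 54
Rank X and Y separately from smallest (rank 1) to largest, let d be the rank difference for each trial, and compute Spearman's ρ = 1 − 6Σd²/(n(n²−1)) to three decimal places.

-0.357

Ranks of variable 1: 2, 3, 6, 4, 7, 1, 5
Ranks of variable 2: 7, 6, 5, 4, 1, 2, 3
d = r₁ − r₂: -5, -3, 1, 0, 6, -1, 2
d²: 25, 9, 1, 0, 36, 1, 4; Σd² = 76
ρ = 1 − 6·76/(7·48) = 1 − 456/336 = -0.357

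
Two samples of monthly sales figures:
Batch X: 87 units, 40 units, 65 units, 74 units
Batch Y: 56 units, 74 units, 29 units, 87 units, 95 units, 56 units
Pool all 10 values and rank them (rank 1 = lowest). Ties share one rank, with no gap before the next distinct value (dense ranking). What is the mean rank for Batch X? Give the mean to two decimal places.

Sorted (ascending): 29, 40, 56, 56, 65, 74, 74, 87, 87, 95
The 2 values of 56 share dense rank 3.
The 2 values of 74 share dense rank 5.
The 2 values of 87 share dense rank 6.
Remaining distinct values take the next consecutive integers.
Batch X values → pooled ranks: 87→6, 40→2, 65→4, 74→5
Mean rank = (6 + 2 + 4 + 5) / 4 = 4.25

4.25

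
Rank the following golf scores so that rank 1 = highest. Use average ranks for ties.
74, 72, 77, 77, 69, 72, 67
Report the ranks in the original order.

Sorted (descending): 77, 77, 74, 72, 72, 69, 67
The 2 values of 77 occupy positions 1–2 → average rank (1+2)/2 = 1.5.
The 2 values of 72 occupy positions 4–5 → average rank (4+5)/2 = 4.5.

3, 4.5, 1.5, 1.5, 6, 4.5, 7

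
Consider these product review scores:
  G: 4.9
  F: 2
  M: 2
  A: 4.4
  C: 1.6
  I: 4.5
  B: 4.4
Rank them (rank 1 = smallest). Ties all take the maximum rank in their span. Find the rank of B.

5

Sorted (ascending): 1.6, 2, 2, 4.4, 4.4, 4.5, 4.9
The 2 values of 2 occupy positions 2–3 → each gets rank 3.
The 2 values of 4.4 occupy positions 4–5 → each gets rank 5.
B has value 4.4 → rank 5.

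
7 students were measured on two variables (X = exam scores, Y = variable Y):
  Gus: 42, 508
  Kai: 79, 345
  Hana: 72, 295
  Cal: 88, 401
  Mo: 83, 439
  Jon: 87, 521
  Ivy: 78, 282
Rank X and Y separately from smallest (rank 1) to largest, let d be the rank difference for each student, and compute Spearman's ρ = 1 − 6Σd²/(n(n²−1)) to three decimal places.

Ranks of variable 1: 1, 4, 2, 7, 5, 6, 3
Ranks of variable 2: 6, 3, 2, 4, 5, 7, 1
d = r₁ − r₂: -5, 1, 0, 3, 0, -1, 2
d²: 25, 1, 0, 9, 0, 1, 4; Σd² = 40
ρ = 1 − 6·40/(7·48) = 1 − 240/336 = 0.286

0.286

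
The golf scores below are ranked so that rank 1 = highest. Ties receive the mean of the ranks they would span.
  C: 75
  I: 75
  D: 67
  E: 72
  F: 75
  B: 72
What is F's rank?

Sorted (descending): 75, 75, 75, 72, 72, 67
The 3 values of 75 occupy positions 1–3 → average rank 2.
The 2 values of 72 occupy positions 4–5 → average rank (4+5)/2 = 4.5.
F has value 75 → rank 2.

2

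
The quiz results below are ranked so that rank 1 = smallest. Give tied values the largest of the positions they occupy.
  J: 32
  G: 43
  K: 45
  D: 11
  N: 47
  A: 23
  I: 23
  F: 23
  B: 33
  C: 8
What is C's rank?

Sorted (ascending): 8, 11, 23, 23, 23, 32, 33, 43, 45, 47
The 3 values of 23 occupy positions 3–5 → each gets rank 5.
C has value 8 → rank 1.

1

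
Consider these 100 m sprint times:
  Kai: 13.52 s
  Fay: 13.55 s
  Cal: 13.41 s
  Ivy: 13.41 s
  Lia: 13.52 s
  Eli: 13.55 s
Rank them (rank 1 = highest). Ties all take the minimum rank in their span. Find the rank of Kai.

3

Sorted (descending): 13.55, 13.55, 13.52, 13.52, 13.41, 13.41
The 2 values of 13.55 occupy positions 1–2 → each gets rank 1.
The 2 values of 13.52 occupy positions 3–4 → each gets rank 3.
The 2 values of 13.41 occupy positions 5–6 → each gets rank 5.
Kai has value 13.52 s → rank 3.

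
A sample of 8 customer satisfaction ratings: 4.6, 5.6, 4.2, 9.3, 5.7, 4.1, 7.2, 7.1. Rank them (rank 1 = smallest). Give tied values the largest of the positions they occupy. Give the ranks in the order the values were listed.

3, 4, 2, 8, 5, 1, 7, 6

Sorted (ascending): 4.1, 4.2, 4.6, 5.6, 5.7, 7.1, 7.2, 9.3
No ties — each value takes its position as its rank.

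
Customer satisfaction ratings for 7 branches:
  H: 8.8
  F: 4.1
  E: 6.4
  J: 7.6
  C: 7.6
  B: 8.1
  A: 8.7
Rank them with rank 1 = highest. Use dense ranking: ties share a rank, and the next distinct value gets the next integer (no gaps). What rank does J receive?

4

Sorted (descending): 8.8, 8.7, 8.1, 7.6, 7.6, 6.4, 4.1
The 2 values of 7.6 share dense rank 4.
Remaining distinct values take the next consecutive integers.
J has value 7.6 → rank 4.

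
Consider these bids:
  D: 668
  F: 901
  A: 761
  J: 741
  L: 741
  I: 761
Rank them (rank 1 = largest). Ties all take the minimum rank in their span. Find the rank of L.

4

Sorted (descending): 901, 761, 761, 741, 741, 668
The 2 values of 761 occupy positions 2–3 → each gets rank 2.
The 2 values of 741 occupy positions 4–5 → each gets rank 4.
L has value 741 → rank 4.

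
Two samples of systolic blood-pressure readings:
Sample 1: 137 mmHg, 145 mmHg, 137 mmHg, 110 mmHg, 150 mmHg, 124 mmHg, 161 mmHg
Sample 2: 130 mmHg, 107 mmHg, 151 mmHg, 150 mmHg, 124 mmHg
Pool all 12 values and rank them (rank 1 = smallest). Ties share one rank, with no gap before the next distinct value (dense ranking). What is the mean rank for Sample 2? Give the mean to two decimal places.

Sorted (ascending): 107, 110, 124, 124, 130, 137, 137, 145, 150, 150, 151, 161
The 2 values of 124 share dense rank 3.
The 2 values of 137 share dense rank 5.
The 2 values of 150 share dense rank 7.
Remaining distinct values take the next consecutive integers.
Sample 2 values → pooled ranks: 130→4, 107→1, 151→8, 150→7, 124→3
Mean rank = (4 + 1 + 8 + 7 + 3) / 5 = 4.60

4.60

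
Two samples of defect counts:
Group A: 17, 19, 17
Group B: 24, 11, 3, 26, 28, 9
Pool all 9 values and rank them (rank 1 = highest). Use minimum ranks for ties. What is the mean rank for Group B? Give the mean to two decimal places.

5.00

Sorted (descending): 28, 26, 24, 19, 17, 17, 11, 9, 3
The 2 values of 17 occupy positions 5–6 → each gets rank 5.
Group B values → pooled ranks: 24→3, 11→7, 3→9, 26→2, 28→1, 9→8
Mean rank = (3 + 7 + 9 + 2 + 1 + 8) / 6 = 5.00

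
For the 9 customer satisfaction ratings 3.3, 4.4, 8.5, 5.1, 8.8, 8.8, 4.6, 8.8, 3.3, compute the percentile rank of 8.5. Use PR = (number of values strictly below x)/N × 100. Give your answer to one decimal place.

N = 9.
Strictly below 8.5: 5. Equal to 8.5: 1.
PR = 5/9 × 100 = 55.6

55.6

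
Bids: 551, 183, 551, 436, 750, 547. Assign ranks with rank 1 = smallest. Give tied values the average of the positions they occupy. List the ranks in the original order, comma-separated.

4.5, 1, 4.5, 2, 6, 3

Sorted (ascending): 183, 436, 547, 551, 551, 750
The 2 values of 551 occupy positions 4–5 → average rank (4+5)/2 = 4.5.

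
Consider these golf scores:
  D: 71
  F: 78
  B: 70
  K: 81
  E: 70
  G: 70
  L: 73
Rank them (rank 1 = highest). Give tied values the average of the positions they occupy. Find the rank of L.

3

Sorted (descending): 81, 78, 73, 71, 70, 70, 70
The 3 values of 70 occupy positions 5–7 → average rank 6.
L has value 73 → rank 3.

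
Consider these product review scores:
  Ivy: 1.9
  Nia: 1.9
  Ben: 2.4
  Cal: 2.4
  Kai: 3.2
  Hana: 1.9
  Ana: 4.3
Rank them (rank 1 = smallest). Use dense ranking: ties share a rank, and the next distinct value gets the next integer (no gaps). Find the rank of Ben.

2

Sorted (ascending): 1.9, 1.9, 1.9, 2.4, 2.4, 3.2, 4.3
The 3 values of 1.9 share dense rank 1.
The 2 values of 2.4 share dense rank 2.
Remaining distinct values take the next consecutive integers.
Ben has value 2.4 → rank 2.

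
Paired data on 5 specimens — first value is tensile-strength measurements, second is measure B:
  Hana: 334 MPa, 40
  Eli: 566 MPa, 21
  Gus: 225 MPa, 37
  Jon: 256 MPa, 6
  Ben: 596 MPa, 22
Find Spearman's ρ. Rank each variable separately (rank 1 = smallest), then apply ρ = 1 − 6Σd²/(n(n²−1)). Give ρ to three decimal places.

Ranks of variable 1: 3, 4, 1, 2, 5
Ranks of variable 2: 5, 2, 4, 1, 3
d = r₁ − r₂: -2, 2, -3, 1, 2
d²: 4, 4, 9, 1, 4; Σd² = 22
ρ = 1 − 6·22/(5·24) = 1 − 132/120 = -0.100

-0.100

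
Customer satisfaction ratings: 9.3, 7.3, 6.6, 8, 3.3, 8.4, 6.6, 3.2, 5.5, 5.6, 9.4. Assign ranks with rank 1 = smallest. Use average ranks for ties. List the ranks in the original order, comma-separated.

Sorted (ascending): 3.2, 3.3, 5.5, 5.6, 6.6, 6.6, 7.3, 8, 8.4, 9.3, 9.4
The 2 values of 6.6 occupy positions 5–6 → average rank (5+6)/2 = 5.5.

10, 7, 5.5, 8, 2, 9, 5.5, 1, 3, 4, 11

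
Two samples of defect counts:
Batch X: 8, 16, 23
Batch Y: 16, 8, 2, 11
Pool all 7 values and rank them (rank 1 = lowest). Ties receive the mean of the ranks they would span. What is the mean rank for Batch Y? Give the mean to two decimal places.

3.25

Sorted (ascending): 2, 8, 8, 11, 16, 16, 23
The 2 values of 8 occupy positions 2–3 → average rank (2+3)/2 = 2.5.
The 2 values of 16 occupy positions 5–6 → average rank (5+6)/2 = 5.5.
Batch Y values → pooled ranks: 16→5.5, 8→2.5, 2→1, 11→4
Mean rank = (5.5 + 2.5 + 1 + 4) / 4 = 3.25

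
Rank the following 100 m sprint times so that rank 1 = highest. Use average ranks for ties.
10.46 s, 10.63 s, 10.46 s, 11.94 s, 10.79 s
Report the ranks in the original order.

4.5, 3, 4.5, 1, 2

Sorted (descending): 11.94, 10.79, 10.63, 10.46, 10.46
The 2 values of 10.46 occupy positions 4–5 → average rank (4+5)/2 = 4.5.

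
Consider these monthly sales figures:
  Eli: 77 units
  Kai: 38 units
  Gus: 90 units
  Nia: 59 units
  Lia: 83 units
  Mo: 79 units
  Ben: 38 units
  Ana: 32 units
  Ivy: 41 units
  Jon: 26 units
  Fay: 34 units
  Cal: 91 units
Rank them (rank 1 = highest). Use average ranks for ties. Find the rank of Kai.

Sorted (descending): 91, 90, 83, 79, 77, 59, 41, 38, 38, 34, 32, 26
The 2 values of 38 occupy positions 8–9 → average rank (8+9)/2 = 8.5.
Kai has value 38 units → rank 8.5.

8.5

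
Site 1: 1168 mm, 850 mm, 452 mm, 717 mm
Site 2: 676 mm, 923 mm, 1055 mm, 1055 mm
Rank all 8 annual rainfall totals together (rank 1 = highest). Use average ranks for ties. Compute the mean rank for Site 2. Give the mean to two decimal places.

Sorted (descending): 1168, 1055, 1055, 923, 850, 717, 676, 452
The 2 values of 1055 occupy positions 2–3 → average rank (2+3)/2 = 2.5.
Site 2 values → pooled ranks: 676→7, 923→4, 1055→2.5, 1055→2.5
Mean rank = (7 + 4 + 2.5 + 2.5) / 4 = 4.00

4.00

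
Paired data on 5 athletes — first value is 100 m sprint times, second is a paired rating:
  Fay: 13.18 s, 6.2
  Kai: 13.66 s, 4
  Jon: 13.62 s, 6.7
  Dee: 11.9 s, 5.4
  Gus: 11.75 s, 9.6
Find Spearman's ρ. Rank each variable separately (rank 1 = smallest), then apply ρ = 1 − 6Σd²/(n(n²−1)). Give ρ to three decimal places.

Ranks of variable 1: 3, 5, 4, 2, 1
Ranks of variable 2: 3, 1, 4, 2, 5
d = r₁ − r₂: 0, 4, 0, 0, -4
d²: 0, 16, 0, 0, 16; Σd² = 32
ρ = 1 − 6·32/(5·24) = 1 − 192/120 = -0.600

-0.600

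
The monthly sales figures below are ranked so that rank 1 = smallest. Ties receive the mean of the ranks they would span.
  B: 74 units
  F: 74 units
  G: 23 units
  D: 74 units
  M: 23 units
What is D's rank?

Sorted (ascending): 23, 23, 74, 74, 74
The 2 values of 23 occupy positions 1–2 → average rank (1+2)/2 = 1.5.
The 3 values of 74 occupy positions 3–5 → average rank 4.
D has value 74 units → rank 4.

4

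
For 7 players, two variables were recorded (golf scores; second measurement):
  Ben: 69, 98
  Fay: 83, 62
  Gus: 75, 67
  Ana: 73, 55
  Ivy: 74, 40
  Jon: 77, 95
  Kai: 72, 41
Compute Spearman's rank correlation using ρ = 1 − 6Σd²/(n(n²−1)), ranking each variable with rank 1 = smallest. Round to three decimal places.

0.036

Ranks of variable 1: 1, 7, 5, 3, 4, 6, 2
Ranks of variable 2: 7, 4, 5, 3, 1, 6, 2
d = r₁ − r₂: -6, 3, 0, 0, 3, 0, 0
d²: 36, 9, 0, 0, 9, 0, 0; Σd² = 54
ρ = 1 − 6·54/(7·48) = 1 − 324/336 = 0.036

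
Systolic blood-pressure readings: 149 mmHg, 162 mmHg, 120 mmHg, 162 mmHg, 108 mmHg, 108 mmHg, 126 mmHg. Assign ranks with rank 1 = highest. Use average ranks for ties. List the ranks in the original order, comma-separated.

3, 1.5, 5, 1.5, 6.5, 6.5, 4

Sorted (descending): 162, 162, 149, 126, 120, 108, 108
The 2 values of 162 occupy positions 1–2 → average rank (1+2)/2 = 1.5.
The 2 values of 108 occupy positions 6–7 → average rank (6+7)/2 = 6.5.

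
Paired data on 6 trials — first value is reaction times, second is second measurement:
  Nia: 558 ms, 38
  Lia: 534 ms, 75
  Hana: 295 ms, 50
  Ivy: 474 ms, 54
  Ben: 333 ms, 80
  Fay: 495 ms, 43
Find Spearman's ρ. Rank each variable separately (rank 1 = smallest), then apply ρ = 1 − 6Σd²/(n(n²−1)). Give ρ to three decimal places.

-0.429

Ranks of variable 1: 6, 5, 1, 3, 2, 4
Ranks of variable 2: 1, 5, 3, 4, 6, 2
d = r₁ − r₂: 5, 0, -2, -1, -4, 2
d²: 25, 0, 4, 1, 16, 4; Σd² = 50
ρ = 1 − 6·50/(6·35) = 1 − 300/210 = -0.429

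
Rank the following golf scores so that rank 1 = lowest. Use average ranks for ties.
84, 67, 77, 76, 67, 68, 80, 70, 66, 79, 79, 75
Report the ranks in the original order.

12, 2.5, 8, 7, 2.5, 4, 11, 5, 1, 9.5, 9.5, 6

Sorted (ascending): 66, 67, 67, 68, 70, 75, 76, 77, 79, 79, 80, 84
The 2 values of 67 occupy positions 2–3 → average rank (2+3)/2 = 2.5.
The 2 values of 79 occupy positions 9–10 → average rank (9+10)/2 = 9.5.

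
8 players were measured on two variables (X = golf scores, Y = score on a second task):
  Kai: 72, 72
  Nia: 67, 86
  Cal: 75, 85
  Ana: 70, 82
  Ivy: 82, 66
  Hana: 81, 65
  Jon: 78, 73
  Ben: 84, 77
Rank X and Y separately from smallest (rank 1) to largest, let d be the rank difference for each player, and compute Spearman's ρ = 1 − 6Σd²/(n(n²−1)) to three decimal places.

-0.595

Ranks of variable 1: 3, 1, 4, 2, 7, 6, 5, 8
Ranks of variable 2: 3, 8, 7, 6, 2, 1, 4, 5
d = r₁ − r₂: 0, -7, -3, -4, 5, 5, 1, 3
d²: 0, 49, 9, 16, 25, 25, 1, 9; Σd² = 134
ρ = 1 − 6·134/(8·63) = 1 − 804/504 = -0.595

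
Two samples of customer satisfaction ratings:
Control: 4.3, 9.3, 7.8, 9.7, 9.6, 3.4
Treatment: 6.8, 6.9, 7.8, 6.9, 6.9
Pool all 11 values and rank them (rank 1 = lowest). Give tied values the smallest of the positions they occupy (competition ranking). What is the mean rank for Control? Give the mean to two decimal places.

6.67

Sorted (ascending): 3.4, 4.3, 6.8, 6.9, 6.9, 6.9, 7.8, 7.8, 9.3, 9.6, 9.7
The 3 values of 6.9 occupy positions 4–6 → each gets rank 4.
The 2 values of 7.8 occupy positions 7–8 → each gets rank 7.
Control values → pooled ranks: 4.3→2, 9.3→9, 7.8→7, 9.7→11, 9.6→10, 3.4→1
Mean rank = (2 + 9 + 7 + 11 + 10 + 1) / 6 = 6.67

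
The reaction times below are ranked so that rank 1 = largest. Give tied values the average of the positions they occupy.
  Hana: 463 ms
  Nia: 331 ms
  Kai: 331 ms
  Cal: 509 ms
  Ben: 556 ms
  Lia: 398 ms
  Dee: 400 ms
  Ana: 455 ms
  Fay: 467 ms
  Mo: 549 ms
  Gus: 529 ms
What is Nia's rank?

Sorted (descending): 556, 549, 529, 509, 467, 463, 455, 400, 398, 331, 331
The 2 values of 331 occupy positions 10–11 → average rank (10+11)/2 = 10.5.
Nia has value 331 ms → rank 10.5.

10.5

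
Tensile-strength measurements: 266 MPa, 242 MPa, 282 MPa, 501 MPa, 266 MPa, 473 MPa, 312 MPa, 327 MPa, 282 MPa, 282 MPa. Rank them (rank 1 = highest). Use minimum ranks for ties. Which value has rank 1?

501

Sorted (descending): 501, 473, 327, 312, 282, 282, 282, 266, 266, 242
The 3 values of 282 occupy positions 5–7 → each gets rank 5.
The 2 values of 266 occupy positions 8–9 → each gets rank 8.
Rank 1 → value 501.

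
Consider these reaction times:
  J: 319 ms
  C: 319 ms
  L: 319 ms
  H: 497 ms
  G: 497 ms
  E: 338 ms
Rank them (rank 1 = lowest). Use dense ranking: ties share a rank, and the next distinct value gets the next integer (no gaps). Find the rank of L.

Sorted (ascending): 319, 319, 319, 338, 497, 497
The 3 values of 319 share dense rank 1.
The 2 values of 497 share dense rank 3.
Remaining distinct values take the next consecutive integers.
L has value 319 ms → rank 1.

1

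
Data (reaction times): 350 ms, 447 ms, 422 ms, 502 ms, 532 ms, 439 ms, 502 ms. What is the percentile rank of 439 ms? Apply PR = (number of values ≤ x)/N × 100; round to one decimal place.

42.9

N = 7.
Strictly below 439: 2. Equal to 439: 1.
PR = 3/7 × 100 = 42.9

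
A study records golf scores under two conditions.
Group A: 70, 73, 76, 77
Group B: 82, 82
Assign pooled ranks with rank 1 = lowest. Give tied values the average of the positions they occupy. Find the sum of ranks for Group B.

11

Sorted (ascending): 70, 73, 76, 77, 82, 82
The 2 values of 82 occupy positions 5–6 → average rank (5+6)/2 = 5.5.
Group B values → pooled ranks: 82→5.5, 82→5.5
Rank sum = 5.5 + 5.5 = 11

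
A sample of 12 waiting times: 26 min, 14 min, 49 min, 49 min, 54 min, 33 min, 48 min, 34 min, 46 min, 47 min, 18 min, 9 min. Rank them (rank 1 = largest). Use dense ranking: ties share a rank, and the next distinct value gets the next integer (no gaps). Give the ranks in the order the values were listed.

8, 10, 2, 2, 1, 7, 3, 6, 5, 4, 9, 11

Sorted (descending): 54, 49, 49, 48, 47, 46, 34, 33, 26, 18, 14, 9
The 2 values of 49 share dense rank 2.
Remaining distinct values take the next consecutive integers.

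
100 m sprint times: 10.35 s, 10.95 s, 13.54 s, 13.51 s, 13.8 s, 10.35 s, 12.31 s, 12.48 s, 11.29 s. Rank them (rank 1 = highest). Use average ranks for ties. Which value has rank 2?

13.54

Sorted (descending): 13.8, 13.54, 13.51, 12.48, 12.31, 11.29, 10.95, 10.35, 10.35
The 2 values of 10.35 occupy positions 8–9 → average rank (8+9)/2 = 8.5.
Rank 2 → value 13.54.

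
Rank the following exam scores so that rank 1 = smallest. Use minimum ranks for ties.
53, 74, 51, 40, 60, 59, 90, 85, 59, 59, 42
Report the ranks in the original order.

4, 9, 3, 1, 8, 5, 11, 10, 5, 5, 2

Sorted (ascending): 40, 42, 51, 53, 59, 59, 59, 60, 74, 85, 90
The 3 values of 59 occupy positions 5–7 → each gets rank 5.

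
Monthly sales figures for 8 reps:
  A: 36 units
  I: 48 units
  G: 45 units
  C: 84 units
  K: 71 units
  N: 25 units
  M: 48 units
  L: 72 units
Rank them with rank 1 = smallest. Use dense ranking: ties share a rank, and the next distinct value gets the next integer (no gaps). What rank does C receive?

Sorted (ascending): 25, 36, 45, 48, 48, 71, 72, 84
The 2 values of 48 share dense rank 4.
Remaining distinct values take the next consecutive integers.
C has value 84 units → rank 7.

7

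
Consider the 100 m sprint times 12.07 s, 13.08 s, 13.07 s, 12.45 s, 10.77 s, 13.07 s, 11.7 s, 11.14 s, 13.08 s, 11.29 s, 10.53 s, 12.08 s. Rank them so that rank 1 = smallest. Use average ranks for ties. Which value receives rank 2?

Sorted (ascending): 10.53, 10.77, 11.14, 11.29, 11.7, 12.07, 12.08, 12.45, 13.07, 13.07, 13.08, 13.08
The 2 values of 13.07 occupy positions 9–10 → average rank (9+10)/2 = 9.5.
The 2 values of 13.08 occupy positions 11–12 → average rank (11+12)/2 = 11.5.
Rank 2 → value 10.77.

10.77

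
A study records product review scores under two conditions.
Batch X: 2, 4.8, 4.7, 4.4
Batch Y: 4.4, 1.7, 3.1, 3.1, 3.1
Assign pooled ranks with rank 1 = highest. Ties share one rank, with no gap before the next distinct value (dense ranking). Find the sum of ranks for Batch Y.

21

Sorted (descending): 4.8, 4.7, 4.4, 4.4, 3.1, 3.1, 3.1, 2, 1.7
The 2 values of 4.4 share dense rank 3.
The 3 values of 3.1 share dense rank 4.
Remaining distinct values take the next consecutive integers.
Batch Y values → pooled ranks: 4.4→3, 1.7→6, 3.1→4, 3.1→4, 3.1→4
Rank sum = 3 + 6 + 4 + 4 + 4 = 21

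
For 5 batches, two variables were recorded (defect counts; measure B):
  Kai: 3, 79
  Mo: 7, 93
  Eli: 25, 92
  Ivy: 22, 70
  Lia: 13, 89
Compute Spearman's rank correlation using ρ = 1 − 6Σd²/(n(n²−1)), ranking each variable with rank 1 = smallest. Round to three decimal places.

0.000

Ranks of variable 1: 1, 2, 5, 4, 3
Ranks of variable 2: 2, 5, 4, 1, 3
d = r₁ − r₂: -1, -3, 1, 3, 0
d²: 1, 9, 1, 9, 0; Σd² = 20
ρ = 1 − 6·20/(5·24) = 1 − 120/120 = 0.000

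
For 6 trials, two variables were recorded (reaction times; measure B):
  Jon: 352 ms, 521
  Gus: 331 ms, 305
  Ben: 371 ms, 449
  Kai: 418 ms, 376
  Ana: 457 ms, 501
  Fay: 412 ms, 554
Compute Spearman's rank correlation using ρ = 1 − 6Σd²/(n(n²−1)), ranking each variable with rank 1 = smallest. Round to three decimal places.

0.257

Ranks of variable 1: 2, 1, 3, 5, 6, 4
Ranks of variable 2: 5, 1, 3, 2, 4, 6
d = r₁ − r₂: -3, 0, 0, 3, 2, -2
d²: 9, 0, 0, 9, 4, 4; Σd² = 26
ρ = 1 − 6·26/(6·35) = 1 − 156/210 = 0.257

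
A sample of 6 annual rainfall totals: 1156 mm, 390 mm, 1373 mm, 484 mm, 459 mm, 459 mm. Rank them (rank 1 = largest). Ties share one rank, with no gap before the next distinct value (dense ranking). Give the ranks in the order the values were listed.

2, 5, 1, 3, 4, 4

Sorted (descending): 1373, 1156, 484, 459, 459, 390
The 2 values of 459 share dense rank 4.
Remaining distinct values take the next consecutive integers.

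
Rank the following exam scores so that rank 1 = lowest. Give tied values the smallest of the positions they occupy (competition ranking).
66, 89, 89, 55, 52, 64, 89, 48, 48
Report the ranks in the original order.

6, 7, 7, 4, 3, 5, 7, 1, 1

Sorted (ascending): 48, 48, 52, 55, 64, 66, 89, 89, 89
The 2 values of 48 occupy positions 1–2 → each gets rank 1.
The 3 values of 89 occupy positions 7–9 → each gets rank 7.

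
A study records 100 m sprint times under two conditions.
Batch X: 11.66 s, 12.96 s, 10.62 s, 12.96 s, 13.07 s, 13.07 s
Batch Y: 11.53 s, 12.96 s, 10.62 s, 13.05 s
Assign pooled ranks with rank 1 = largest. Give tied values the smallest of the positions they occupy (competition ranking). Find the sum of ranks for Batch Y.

24

Sorted (descending): 13.07, 13.07, 13.05, 12.96, 12.96, 12.96, 11.66, 11.53, 10.62, 10.62
The 2 values of 13.07 occupy positions 1–2 → each gets rank 1.
The 3 values of 12.96 occupy positions 4–6 → each gets rank 4.
The 2 values of 10.62 occupy positions 9–10 → each gets rank 9.
Batch Y values → pooled ranks: 11.53→8, 12.96→4, 10.62→9, 13.05→3
Rank sum = 8 + 4 + 9 + 3 = 24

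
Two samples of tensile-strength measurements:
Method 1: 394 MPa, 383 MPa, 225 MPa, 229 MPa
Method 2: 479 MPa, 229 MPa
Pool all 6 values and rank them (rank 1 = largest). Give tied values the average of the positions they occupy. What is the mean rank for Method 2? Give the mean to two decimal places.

Sorted (descending): 479, 394, 383, 229, 229, 225
The 2 values of 229 occupy positions 4–5 → average rank (4+5)/2 = 4.5.
Method 2 values → pooled ranks: 479→1, 229→4.5
Mean rank = (1 + 4.5) / 2 = 2.75

2.75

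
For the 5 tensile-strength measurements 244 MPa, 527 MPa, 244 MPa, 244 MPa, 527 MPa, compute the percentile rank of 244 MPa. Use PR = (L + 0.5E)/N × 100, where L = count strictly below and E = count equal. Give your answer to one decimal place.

30.0

N = 5.
Strictly below 244: 0. Equal to 244: 3.
PR = (0 + 0.5·3)/5 × 100 = 30.0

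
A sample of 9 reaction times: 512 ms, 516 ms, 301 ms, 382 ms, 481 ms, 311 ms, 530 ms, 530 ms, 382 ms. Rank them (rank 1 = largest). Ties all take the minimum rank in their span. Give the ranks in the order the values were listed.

4, 3, 9, 6, 5, 8, 1, 1, 6

Sorted (descending): 530, 530, 516, 512, 481, 382, 382, 311, 301
The 2 values of 530 occupy positions 1–2 → each gets rank 1.
The 2 values of 382 occupy positions 6–7 → each gets rank 6.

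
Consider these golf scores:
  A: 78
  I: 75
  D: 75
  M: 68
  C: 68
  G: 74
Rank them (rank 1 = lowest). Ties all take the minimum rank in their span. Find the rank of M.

1

Sorted (ascending): 68, 68, 74, 75, 75, 78
The 2 values of 68 occupy positions 1–2 → each gets rank 1.
The 2 values of 75 occupy positions 4–5 → each gets rank 4.
M has value 68 → rank 1.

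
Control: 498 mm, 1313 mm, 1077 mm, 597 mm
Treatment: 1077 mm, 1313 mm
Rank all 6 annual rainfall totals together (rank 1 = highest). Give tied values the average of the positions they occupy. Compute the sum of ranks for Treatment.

5

Sorted (descending): 1313, 1313, 1077, 1077, 597, 498
The 2 values of 1313 occupy positions 1–2 → average rank (1+2)/2 = 1.5.
The 2 values of 1077 occupy positions 3–4 → average rank (3+4)/2 = 3.5.
Treatment values → pooled ranks: 1077→3.5, 1313→1.5
Rank sum = 3.5 + 1.5 = 5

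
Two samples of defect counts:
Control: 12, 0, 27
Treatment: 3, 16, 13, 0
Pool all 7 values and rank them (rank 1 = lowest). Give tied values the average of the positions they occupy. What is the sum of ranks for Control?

12.5

Sorted (ascending): 0, 0, 3, 12, 13, 16, 27
The 2 values of 0 occupy positions 1–2 → average rank (1+2)/2 = 1.5.
Control values → pooled ranks: 12→4, 0→1.5, 27→7
Rank sum = 4 + 1.5 + 7 = 12.5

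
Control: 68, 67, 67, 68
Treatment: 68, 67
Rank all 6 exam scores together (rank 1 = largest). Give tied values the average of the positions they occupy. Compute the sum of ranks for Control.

Sorted (descending): 68, 68, 68, 67, 67, 67
The 3 values of 68 occupy positions 1–3 → average rank 2.
The 3 values of 67 occupy positions 4–6 → average rank 5.
Control values → pooled ranks: 68→2, 67→5, 67→5, 68→2
Rank sum = 2 + 5 + 5 + 2 = 14

14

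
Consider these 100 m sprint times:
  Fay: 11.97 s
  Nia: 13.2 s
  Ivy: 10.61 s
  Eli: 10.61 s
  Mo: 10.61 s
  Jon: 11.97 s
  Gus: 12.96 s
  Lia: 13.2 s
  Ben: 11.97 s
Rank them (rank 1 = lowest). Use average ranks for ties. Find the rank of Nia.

8.5

Sorted (ascending): 10.61, 10.61, 10.61, 11.97, 11.97, 11.97, 12.96, 13.2, 13.2
The 3 values of 10.61 occupy positions 1–3 → average rank 2.
The 3 values of 11.97 occupy positions 4–6 → average rank 5.
The 2 values of 13.2 occupy positions 8–9 → average rank (8+9)/2 = 8.5.
Nia has value 13.2 s → rank 8.5.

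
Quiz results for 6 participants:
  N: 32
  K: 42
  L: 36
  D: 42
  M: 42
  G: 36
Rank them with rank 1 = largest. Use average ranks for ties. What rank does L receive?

Sorted (descending): 42, 42, 42, 36, 36, 32
The 3 values of 42 occupy positions 1–3 → average rank 2.
The 2 values of 36 occupy positions 4–5 → average rank (4+5)/2 = 4.5.
L has value 36 → rank 4.5.

4.5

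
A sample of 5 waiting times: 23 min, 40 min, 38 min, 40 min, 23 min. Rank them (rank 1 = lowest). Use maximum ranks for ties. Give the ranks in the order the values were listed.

2, 5, 3, 5, 2

Sorted (ascending): 23, 23, 38, 40, 40
The 2 values of 23 occupy positions 1–2 → each gets rank 2.
The 2 values of 40 occupy positions 4–5 → each gets rank 5.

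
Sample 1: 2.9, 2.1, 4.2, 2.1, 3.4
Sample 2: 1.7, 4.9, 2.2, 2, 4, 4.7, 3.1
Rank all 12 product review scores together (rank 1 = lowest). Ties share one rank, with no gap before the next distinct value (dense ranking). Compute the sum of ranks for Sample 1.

Sorted (ascending): 1.7, 2, 2.1, 2.1, 2.2, 2.9, 3.1, 3.4, 4, 4.2, 4.7, 4.9
The 2 values of 2.1 share dense rank 3.
Remaining distinct values take the next consecutive integers.
Sample 1 values → pooled ranks: 2.9→5, 2.1→3, 4.2→9, 2.1→3, 3.4→7
Rank sum = 5 + 3 + 9 + 3 + 7 = 27

27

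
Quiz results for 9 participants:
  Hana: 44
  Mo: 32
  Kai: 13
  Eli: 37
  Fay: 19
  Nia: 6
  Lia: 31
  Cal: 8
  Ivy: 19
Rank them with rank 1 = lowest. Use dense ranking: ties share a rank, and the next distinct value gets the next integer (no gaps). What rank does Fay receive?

Sorted (ascending): 6, 8, 13, 19, 19, 31, 32, 37, 44
The 2 values of 19 share dense rank 4.
Remaining distinct values take the next consecutive integers.
Fay has value 19 → rank 4.

4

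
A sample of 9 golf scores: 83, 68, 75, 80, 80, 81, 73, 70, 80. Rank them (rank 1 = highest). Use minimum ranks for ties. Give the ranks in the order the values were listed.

Sorted (descending): 83, 81, 80, 80, 80, 75, 73, 70, 68
The 3 values of 80 occupy positions 3–5 → each gets rank 3.

1, 9, 6, 3, 3, 2, 7, 8, 3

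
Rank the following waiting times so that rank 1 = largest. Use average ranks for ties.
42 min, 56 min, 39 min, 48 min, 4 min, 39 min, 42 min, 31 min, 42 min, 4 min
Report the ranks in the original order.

Sorted (descending): 56, 48, 42, 42, 42, 39, 39, 31, 4, 4
The 3 values of 42 occupy positions 3–5 → average rank 4.
The 2 values of 39 occupy positions 6–7 → average rank (6+7)/2 = 6.5.
The 2 values of 4 occupy positions 9–10 → average rank (9+10)/2 = 9.5.

4, 1, 6.5, 2, 9.5, 6.5, 4, 8, 4, 9.5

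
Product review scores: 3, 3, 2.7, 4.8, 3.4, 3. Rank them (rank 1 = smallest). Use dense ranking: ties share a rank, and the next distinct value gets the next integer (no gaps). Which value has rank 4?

Sorted (ascending): 2.7, 3, 3, 3, 3.4, 4.8
The 3 values of 3 share dense rank 2.
Remaining distinct values take the next consecutive integers.
Rank 4 → value 4.8.

4.8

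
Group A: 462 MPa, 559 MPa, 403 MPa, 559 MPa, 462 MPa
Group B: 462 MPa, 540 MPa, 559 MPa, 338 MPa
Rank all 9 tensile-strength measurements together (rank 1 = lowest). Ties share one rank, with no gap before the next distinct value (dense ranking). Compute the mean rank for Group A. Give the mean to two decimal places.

Sorted (ascending): 338, 403, 462, 462, 462, 540, 559, 559, 559
The 3 values of 462 share dense rank 3.
The 3 values of 559 share dense rank 5.
Remaining distinct values take the next consecutive integers.
Group A values → pooled ranks: 462→3, 559→5, 403→2, 559→5, 462→3
Mean rank = (3 + 5 + 2 + 5 + 3) / 5 = 3.60

3.60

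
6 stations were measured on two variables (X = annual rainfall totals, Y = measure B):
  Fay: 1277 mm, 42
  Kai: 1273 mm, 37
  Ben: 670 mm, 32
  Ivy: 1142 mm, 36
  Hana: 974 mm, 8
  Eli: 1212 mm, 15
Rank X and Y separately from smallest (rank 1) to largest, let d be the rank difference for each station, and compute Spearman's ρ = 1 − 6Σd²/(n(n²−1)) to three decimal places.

0.714

Ranks of variable 1: 6, 5, 1, 3, 2, 4
Ranks of variable 2: 6, 5, 3, 4, 1, 2
d = r₁ − r₂: 0, 0, -2, -1, 1, 2
d²: 0, 0, 4, 1, 1, 4; Σd² = 10
ρ = 1 − 6·10/(6·35) = 1 − 60/210 = 0.714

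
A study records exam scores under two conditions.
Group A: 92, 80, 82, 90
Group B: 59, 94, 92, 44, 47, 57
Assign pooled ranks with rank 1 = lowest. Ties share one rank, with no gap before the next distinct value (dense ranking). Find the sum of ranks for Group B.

Sorted (ascending): 44, 47, 57, 59, 80, 82, 90, 92, 92, 94
The 2 values of 92 share dense rank 8.
Remaining distinct values take the next consecutive integers.
Group B values → pooled ranks: 59→4, 94→9, 92→8, 44→1, 47→2, 57→3
Rank sum = 4 + 9 + 8 + 1 + 2 + 3 = 27

27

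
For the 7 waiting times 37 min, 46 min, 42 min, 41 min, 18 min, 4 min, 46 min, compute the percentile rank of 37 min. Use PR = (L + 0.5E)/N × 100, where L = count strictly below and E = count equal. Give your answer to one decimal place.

N = 7.
Strictly below 37: 2. Equal to 37: 1.
PR = (2 + 0.5·1)/7 × 100 = 35.7

35.7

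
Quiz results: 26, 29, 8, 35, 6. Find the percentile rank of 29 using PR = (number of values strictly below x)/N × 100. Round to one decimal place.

N = 5.
Strictly below 29: 3. Equal to 29: 1.
PR = 3/5 × 100 = 60.0

60.0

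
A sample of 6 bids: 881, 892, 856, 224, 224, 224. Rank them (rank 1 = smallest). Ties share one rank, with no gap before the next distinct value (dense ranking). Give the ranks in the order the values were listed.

Sorted (ascending): 224, 224, 224, 856, 881, 892
The 3 values of 224 share dense rank 1.
Remaining distinct values take the next consecutive integers.

3, 4, 2, 1, 1, 1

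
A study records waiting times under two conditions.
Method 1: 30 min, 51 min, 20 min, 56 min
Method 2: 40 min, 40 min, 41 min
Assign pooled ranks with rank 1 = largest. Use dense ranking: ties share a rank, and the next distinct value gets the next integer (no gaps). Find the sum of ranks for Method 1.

14

Sorted (descending): 56, 51, 41, 40, 40, 30, 20
The 2 values of 40 share dense rank 4.
Remaining distinct values take the next consecutive integers.
Method 1 values → pooled ranks: 30→5, 51→2, 20→6, 56→1
Rank sum = 5 + 2 + 6 + 1 = 14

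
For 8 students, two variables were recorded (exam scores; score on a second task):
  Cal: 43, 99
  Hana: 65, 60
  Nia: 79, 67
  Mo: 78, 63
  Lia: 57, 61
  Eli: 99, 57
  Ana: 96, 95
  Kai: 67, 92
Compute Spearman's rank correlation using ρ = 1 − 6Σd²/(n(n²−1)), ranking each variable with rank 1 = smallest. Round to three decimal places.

Ranks of variable 1: 1, 3, 6, 5, 2, 8, 7, 4
Ranks of variable 2: 8, 2, 5, 4, 3, 1, 7, 6
d = r₁ − r₂: -7, 1, 1, 1, -1, 7, 0, -2
d²: 49, 1, 1, 1, 1, 49, 0, 4; Σd² = 106
ρ = 1 − 6·106/(8·63) = 1 − 636/504 = -0.262

-0.262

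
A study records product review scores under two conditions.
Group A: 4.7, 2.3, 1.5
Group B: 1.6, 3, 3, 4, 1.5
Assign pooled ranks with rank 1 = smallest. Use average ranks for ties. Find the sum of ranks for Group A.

13.5

Sorted (ascending): 1.5, 1.5, 1.6, 2.3, 3, 3, 4, 4.7
The 2 values of 1.5 occupy positions 1–2 → average rank (1+2)/2 = 1.5.
The 2 values of 3 occupy positions 5–6 → average rank (5+6)/2 = 5.5.
Group A values → pooled ranks: 4.7→8, 2.3→4, 1.5→1.5
Rank sum = 8 + 4 + 1.5 = 13.5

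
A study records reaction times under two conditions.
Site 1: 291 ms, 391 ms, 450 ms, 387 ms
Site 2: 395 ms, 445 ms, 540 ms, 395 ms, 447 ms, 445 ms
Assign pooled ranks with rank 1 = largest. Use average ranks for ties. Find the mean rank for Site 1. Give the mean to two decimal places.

Sorted (descending): 540, 450, 447, 445, 445, 395, 395, 391, 387, 291
The 2 values of 445 occupy positions 4–5 → average rank (4+5)/2 = 4.5.
The 2 values of 395 occupy positions 6–7 → average rank (6+7)/2 = 6.5.
Site 1 values → pooled ranks: 291→10, 391→8, 450→2, 387→9
Mean rank = (10 + 8 + 2 + 9) / 4 = 7.25

7.25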